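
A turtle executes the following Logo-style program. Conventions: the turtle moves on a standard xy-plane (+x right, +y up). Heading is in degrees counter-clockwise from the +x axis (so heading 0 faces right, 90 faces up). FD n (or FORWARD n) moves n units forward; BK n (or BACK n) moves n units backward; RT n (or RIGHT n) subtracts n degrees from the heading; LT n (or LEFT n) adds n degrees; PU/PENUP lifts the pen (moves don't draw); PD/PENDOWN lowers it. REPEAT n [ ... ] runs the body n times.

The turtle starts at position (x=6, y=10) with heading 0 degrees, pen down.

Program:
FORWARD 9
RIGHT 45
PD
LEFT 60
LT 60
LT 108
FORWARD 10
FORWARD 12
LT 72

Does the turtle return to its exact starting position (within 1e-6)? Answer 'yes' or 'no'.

Executing turtle program step by step:
Start: pos=(6,10), heading=0, pen down
FD 9: (6,10) -> (15,10) [heading=0, draw]
RT 45: heading 0 -> 315
PD: pen down
LT 60: heading 315 -> 15
LT 60: heading 15 -> 75
LT 108: heading 75 -> 183
FD 10: (15,10) -> (5.014,9.477) [heading=183, draw]
FD 12: (5.014,9.477) -> (-6.97,8.849) [heading=183, draw]
LT 72: heading 183 -> 255
Final: pos=(-6.97,8.849), heading=255, 3 segment(s) drawn

Start position: (6, 10)
Final position: (-6.97, 8.849)
Distance = 13.021; >= 1e-6 -> NOT closed

Answer: no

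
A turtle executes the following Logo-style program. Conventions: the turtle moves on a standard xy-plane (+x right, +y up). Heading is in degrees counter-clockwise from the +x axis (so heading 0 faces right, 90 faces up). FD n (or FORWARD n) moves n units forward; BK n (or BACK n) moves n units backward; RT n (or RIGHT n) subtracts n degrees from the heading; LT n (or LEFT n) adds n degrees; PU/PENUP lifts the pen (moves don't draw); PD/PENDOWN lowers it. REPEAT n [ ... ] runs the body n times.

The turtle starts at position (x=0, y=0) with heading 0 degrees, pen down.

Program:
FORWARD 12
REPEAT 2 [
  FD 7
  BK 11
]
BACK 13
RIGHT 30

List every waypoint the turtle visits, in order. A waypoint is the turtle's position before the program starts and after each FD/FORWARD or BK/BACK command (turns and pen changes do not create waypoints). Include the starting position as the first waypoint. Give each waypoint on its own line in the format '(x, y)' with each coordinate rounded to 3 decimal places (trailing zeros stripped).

Executing turtle program step by step:
Start: pos=(0,0), heading=0, pen down
FD 12: (0,0) -> (12,0) [heading=0, draw]
REPEAT 2 [
  -- iteration 1/2 --
  FD 7: (12,0) -> (19,0) [heading=0, draw]
  BK 11: (19,0) -> (8,0) [heading=0, draw]
  -- iteration 2/2 --
  FD 7: (8,0) -> (15,0) [heading=0, draw]
  BK 11: (15,0) -> (4,0) [heading=0, draw]
]
BK 13: (4,0) -> (-9,0) [heading=0, draw]
RT 30: heading 0 -> 330
Final: pos=(-9,0), heading=330, 6 segment(s) drawn
Waypoints (7 total):
(0, 0)
(12, 0)
(19, 0)
(8, 0)
(15, 0)
(4, 0)
(-9, 0)

Answer: (0, 0)
(12, 0)
(19, 0)
(8, 0)
(15, 0)
(4, 0)
(-9, 0)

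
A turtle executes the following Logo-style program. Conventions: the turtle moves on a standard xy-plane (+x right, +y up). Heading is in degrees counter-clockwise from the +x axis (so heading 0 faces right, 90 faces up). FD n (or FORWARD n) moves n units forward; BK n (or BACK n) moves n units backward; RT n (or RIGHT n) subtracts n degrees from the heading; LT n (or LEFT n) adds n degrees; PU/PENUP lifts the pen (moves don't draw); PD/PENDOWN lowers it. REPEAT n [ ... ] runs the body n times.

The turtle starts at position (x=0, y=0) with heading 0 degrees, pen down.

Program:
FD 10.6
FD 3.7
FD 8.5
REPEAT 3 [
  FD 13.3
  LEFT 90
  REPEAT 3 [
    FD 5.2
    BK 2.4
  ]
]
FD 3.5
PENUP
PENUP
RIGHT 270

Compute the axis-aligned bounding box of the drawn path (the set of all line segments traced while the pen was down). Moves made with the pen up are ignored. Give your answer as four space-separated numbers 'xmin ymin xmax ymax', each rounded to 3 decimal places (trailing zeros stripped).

Executing turtle program step by step:
Start: pos=(0,0), heading=0, pen down
FD 10.6: (0,0) -> (10.6,0) [heading=0, draw]
FD 3.7: (10.6,0) -> (14.3,0) [heading=0, draw]
FD 8.5: (14.3,0) -> (22.8,0) [heading=0, draw]
REPEAT 3 [
  -- iteration 1/3 --
  FD 13.3: (22.8,0) -> (36.1,0) [heading=0, draw]
  LT 90: heading 0 -> 90
  REPEAT 3 [
    -- iteration 1/3 --
    FD 5.2: (36.1,0) -> (36.1,5.2) [heading=90, draw]
    BK 2.4: (36.1,5.2) -> (36.1,2.8) [heading=90, draw]
    -- iteration 2/3 --
    FD 5.2: (36.1,2.8) -> (36.1,8) [heading=90, draw]
    BK 2.4: (36.1,8) -> (36.1,5.6) [heading=90, draw]
    -- iteration 3/3 --
    FD 5.2: (36.1,5.6) -> (36.1,10.8) [heading=90, draw]
    BK 2.4: (36.1,10.8) -> (36.1,8.4) [heading=90, draw]
  ]
  -- iteration 2/3 --
  FD 13.3: (36.1,8.4) -> (36.1,21.7) [heading=90, draw]
  LT 90: heading 90 -> 180
  REPEAT 3 [
    -- iteration 1/3 --
    FD 5.2: (36.1,21.7) -> (30.9,21.7) [heading=180, draw]
    BK 2.4: (30.9,21.7) -> (33.3,21.7) [heading=180, draw]
    -- iteration 2/3 --
    FD 5.2: (33.3,21.7) -> (28.1,21.7) [heading=180, draw]
    BK 2.4: (28.1,21.7) -> (30.5,21.7) [heading=180, draw]
    -- iteration 3/3 --
    FD 5.2: (30.5,21.7) -> (25.3,21.7) [heading=180, draw]
    BK 2.4: (25.3,21.7) -> (27.7,21.7) [heading=180, draw]
  ]
  -- iteration 3/3 --
  FD 13.3: (27.7,21.7) -> (14.4,21.7) [heading=180, draw]
  LT 90: heading 180 -> 270
  REPEAT 3 [
    -- iteration 1/3 --
    FD 5.2: (14.4,21.7) -> (14.4,16.5) [heading=270, draw]
    BK 2.4: (14.4,16.5) -> (14.4,18.9) [heading=270, draw]
    -- iteration 2/3 --
    FD 5.2: (14.4,18.9) -> (14.4,13.7) [heading=270, draw]
    BK 2.4: (14.4,13.7) -> (14.4,16.1) [heading=270, draw]
    -- iteration 3/3 --
    FD 5.2: (14.4,16.1) -> (14.4,10.9) [heading=270, draw]
    BK 2.4: (14.4,10.9) -> (14.4,13.3) [heading=270, draw]
  ]
]
FD 3.5: (14.4,13.3) -> (14.4,9.8) [heading=270, draw]
PU: pen up
PU: pen up
RT 270: heading 270 -> 0
Final: pos=(14.4,9.8), heading=0, 25 segment(s) drawn

Segment endpoints: x in {0, 10.6, 14.3, 14.4, 14.4, 14.4, 14.4, 22.8, 25.3, 27.7, 28.1, 30.5, 30.9, 33.3, 36.1}, y in {0, 2.8, 5.2, 5.6, 8, 8.4, 9.8, 10.8, 10.9, 13.3, 13.7, 16.1, 16.5, 18.9, 21.7}
xmin=0, ymin=0, xmax=36.1, ymax=21.7

Answer: 0 0 36.1 21.7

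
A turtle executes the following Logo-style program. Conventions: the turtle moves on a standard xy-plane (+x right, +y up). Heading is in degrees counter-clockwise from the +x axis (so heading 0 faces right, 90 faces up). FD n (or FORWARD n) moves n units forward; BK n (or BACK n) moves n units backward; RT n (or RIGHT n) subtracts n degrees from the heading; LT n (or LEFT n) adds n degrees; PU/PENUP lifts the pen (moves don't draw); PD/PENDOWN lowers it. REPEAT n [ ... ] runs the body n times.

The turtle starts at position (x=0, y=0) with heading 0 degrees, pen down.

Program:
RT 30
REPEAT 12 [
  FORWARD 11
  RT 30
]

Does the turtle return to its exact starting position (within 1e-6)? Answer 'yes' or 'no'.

Executing turtle program step by step:
Start: pos=(0,0), heading=0, pen down
RT 30: heading 0 -> 330
REPEAT 12 [
  -- iteration 1/12 --
  FD 11: (0,0) -> (9.526,-5.5) [heading=330, draw]
  RT 30: heading 330 -> 300
  -- iteration 2/12 --
  FD 11: (9.526,-5.5) -> (15.026,-15.026) [heading=300, draw]
  RT 30: heading 300 -> 270
  -- iteration 3/12 --
  FD 11: (15.026,-15.026) -> (15.026,-26.026) [heading=270, draw]
  RT 30: heading 270 -> 240
  -- iteration 4/12 --
  FD 11: (15.026,-26.026) -> (9.526,-35.553) [heading=240, draw]
  RT 30: heading 240 -> 210
  -- iteration 5/12 --
  FD 11: (9.526,-35.553) -> (0,-41.053) [heading=210, draw]
  RT 30: heading 210 -> 180
  -- iteration 6/12 --
  FD 11: (0,-41.053) -> (-11,-41.053) [heading=180, draw]
  RT 30: heading 180 -> 150
  -- iteration 7/12 --
  FD 11: (-11,-41.053) -> (-20.526,-35.553) [heading=150, draw]
  RT 30: heading 150 -> 120
  -- iteration 8/12 --
  FD 11: (-20.526,-35.553) -> (-26.026,-26.026) [heading=120, draw]
  RT 30: heading 120 -> 90
  -- iteration 9/12 --
  FD 11: (-26.026,-26.026) -> (-26.026,-15.026) [heading=90, draw]
  RT 30: heading 90 -> 60
  -- iteration 10/12 --
  FD 11: (-26.026,-15.026) -> (-20.526,-5.5) [heading=60, draw]
  RT 30: heading 60 -> 30
  -- iteration 11/12 --
  FD 11: (-20.526,-5.5) -> (-11,0) [heading=30, draw]
  RT 30: heading 30 -> 0
  -- iteration 12/12 --
  FD 11: (-11,0) -> (0,0) [heading=0, draw]
  RT 30: heading 0 -> 330
]
Final: pos=(0,0), heading=330, 12 segment(s) drawn

Start position: (0, 0)
Final position: (0, 0)
Distance = 0; < 1e-6 -> CLOSED

Answer: yes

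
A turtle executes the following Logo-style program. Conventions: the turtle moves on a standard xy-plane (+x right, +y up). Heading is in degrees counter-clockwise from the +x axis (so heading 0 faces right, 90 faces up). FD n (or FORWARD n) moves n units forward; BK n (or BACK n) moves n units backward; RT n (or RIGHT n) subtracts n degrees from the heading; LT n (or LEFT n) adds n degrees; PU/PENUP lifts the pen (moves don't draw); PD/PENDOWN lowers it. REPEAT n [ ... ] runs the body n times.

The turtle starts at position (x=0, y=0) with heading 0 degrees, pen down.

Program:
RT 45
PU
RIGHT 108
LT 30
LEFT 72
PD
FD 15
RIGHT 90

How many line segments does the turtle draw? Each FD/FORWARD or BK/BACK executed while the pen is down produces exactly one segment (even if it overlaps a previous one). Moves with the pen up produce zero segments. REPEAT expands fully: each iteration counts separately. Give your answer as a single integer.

Answer: 1

Derivation:
Executing turtle program step by step:
Start: pos=(0,0), heading=0, pen down
RT 45: heading 0 -> 315
PU: pen up
RT 108: heading 315 -> 207
LT 30: heading 207 -> 237
LT 72: heading 237 -> 309
PD: pen down
FD 15: (0,0) -> (9.44,-11.657) [heading=309, draw]
RT 90: heading 309 -> 219
Final: pos=(9.44,-11.657), heading=219, 1 segment(s) drawn
Segments drawn: 1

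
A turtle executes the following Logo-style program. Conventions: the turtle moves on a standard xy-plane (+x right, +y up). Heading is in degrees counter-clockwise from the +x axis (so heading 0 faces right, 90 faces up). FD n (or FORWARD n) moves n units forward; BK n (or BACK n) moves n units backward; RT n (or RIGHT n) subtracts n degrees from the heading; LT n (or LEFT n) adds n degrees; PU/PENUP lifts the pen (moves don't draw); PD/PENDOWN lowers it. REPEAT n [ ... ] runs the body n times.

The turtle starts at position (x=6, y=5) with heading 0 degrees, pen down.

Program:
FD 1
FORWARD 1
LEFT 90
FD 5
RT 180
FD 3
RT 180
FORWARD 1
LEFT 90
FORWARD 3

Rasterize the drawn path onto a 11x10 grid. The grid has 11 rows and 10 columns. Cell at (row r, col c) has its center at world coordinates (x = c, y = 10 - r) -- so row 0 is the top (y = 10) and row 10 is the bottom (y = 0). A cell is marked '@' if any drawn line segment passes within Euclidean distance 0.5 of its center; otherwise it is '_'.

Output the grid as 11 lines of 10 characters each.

Answer: ________@_
________@_
_____@@@@_
________@_
________@_
______@@@_
__________
__________
__________
__________
__________

Derivation:
Segment 0: (6,5) -> (7,5)
Segment 1: (7,5) -> (8,5)
Segment 2: (8,5) -> (8,10)
Segment 3: (8,10) -> (8,7)
Segment 4: (8,7) -> (8,8)
Segment 5: (8,8) -> (5,8)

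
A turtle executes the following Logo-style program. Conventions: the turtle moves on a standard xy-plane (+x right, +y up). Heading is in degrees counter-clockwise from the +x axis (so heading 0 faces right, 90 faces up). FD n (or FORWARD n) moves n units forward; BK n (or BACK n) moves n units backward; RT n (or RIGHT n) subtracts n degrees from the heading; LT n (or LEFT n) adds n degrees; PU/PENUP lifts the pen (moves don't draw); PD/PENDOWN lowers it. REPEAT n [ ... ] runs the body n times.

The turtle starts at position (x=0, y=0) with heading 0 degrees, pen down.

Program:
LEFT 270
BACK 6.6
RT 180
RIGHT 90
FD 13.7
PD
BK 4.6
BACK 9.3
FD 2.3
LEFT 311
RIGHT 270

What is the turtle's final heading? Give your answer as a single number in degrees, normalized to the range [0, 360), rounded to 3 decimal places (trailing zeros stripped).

Answer: 41

Derivation:
Executing turtle program step by step:
Start: pos=(0,0), heading=0, pen down
LT 270: heading 0 -> 270
BK 6.6: (0,0) -> (0,6.6) [heading=270, draw]
RT 180: heading 270 -> 90
RT 90: heading 90 -> 0
FD 13.7: (0,6.6) -> (13.7,6.6) [heading=0, draw]
PD: pen down
BK 4.6: (13.7,6.6) -> (9.1,6.6) [heading=0, draw]
BK 9.3: (9.1,6.6) -> (-0.2,6.6) [heading=0, draw]
FD 2.3: (-0.2,6.6) -> (2.1,6.6) [heading=0, draw]
LT 311: heading 0 -> 311
RT 270: heading 311 -> 41
Final: pos=(2.1,6.6), heading=41, 5 segment(s) drawn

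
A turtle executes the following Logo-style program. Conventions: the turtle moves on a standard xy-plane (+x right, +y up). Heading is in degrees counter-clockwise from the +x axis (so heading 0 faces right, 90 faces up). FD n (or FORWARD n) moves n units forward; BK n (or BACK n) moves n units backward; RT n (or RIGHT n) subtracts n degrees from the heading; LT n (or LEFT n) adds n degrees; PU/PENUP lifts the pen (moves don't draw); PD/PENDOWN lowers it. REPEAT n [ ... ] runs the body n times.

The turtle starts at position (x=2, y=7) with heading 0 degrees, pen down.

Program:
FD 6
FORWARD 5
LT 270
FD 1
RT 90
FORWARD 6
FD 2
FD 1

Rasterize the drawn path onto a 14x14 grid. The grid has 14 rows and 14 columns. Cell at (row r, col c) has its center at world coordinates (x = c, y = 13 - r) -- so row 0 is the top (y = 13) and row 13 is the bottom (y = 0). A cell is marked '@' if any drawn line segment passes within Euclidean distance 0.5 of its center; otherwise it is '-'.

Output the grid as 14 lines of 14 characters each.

Answer: --------------
--------------
--------------
--------------
--------------
--------------
--@@@@@@@@@@@@
----@@@@@@@@@@
--------------
--------------
--------------
--------------
--------------
--------------

Derivation:
Segment 0: (2,7) -> (8,7)
Segment 1: (8,7) -> (13,7)
Segment 2: (13,7) -> (13,6)
Segment 3: (13,6) -> (7,6)
Segment 4: (7,6) -> (5,6)
Segment 5: (5,6) -> (4,6)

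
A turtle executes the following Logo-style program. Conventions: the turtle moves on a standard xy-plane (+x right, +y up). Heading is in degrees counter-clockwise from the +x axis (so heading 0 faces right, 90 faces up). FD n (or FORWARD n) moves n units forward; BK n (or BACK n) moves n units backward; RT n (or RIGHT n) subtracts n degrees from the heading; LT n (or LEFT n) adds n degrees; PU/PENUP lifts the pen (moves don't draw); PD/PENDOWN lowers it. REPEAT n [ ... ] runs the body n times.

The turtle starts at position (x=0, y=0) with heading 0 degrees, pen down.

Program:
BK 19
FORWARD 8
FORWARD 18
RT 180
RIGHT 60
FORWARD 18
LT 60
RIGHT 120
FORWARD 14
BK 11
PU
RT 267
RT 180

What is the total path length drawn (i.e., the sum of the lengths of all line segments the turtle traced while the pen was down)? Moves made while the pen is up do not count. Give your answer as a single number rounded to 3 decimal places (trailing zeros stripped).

Executing turtle program step by step:
Start: pos=(0,0), heading=0, pen down
BK 19: (0,0) -> (-19,0) [heading=0, draw]
FD 8: (-19,0) -> (-11,0) [heading=0, draw]
FD 18: (-11,0) -> (7,0) [heading=0, draw]
RT 180: heading 0 -> 180
RT 60: heading 180 -> 120
FD 18: (7,0) -> (-2,15.588) [heading=120, draw]
LT 60: heading 120 -> 180
RT 120: heading 180 -> 60
FD 14: (-2,15.588) -> (5,27.713) [heading=60, draw]
BK 11: (5,27.713) -> (-0.5,18.187) [heading=60, draw]
PU: pen up
RT 267: heading 60 -> 153
RT 180: heading 153 -> 333
Final: pos=(-0.5,18.187), heading=333, 6 segment(s) drawn

Segment lengths:
  seg 1: (0,0) -> (-19,0), length = 19
  seg 2: (-19,0) -> (-11,0), length = 8
  seg 3: (-11,0) -> (7,0), length = 18
  seg 4: (7,0) -> (-2,15.588), length = 18
  seg 5: (-2,15.588) -> (5,27.713), length = 14
  seg 6: (5,27.713) -> (-0.5,18.187), length = 11
Total = 88

Answer: 88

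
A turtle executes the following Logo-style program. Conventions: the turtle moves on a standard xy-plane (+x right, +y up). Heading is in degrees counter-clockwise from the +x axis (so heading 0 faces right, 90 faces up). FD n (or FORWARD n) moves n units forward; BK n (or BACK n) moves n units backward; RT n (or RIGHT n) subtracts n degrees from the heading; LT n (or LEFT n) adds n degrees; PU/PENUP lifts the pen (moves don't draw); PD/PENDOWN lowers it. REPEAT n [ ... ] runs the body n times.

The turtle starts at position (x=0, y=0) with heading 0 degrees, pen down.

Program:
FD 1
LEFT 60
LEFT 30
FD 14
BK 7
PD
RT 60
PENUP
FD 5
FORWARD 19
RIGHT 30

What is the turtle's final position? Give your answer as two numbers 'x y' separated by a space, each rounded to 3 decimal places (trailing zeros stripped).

Executing turtle program step by step:
Start: pos=(0,0), heading=0, pen down
FD 1: (0,0) -> (1,0) [heading=0, draw]
LT 60: heading 0 -> 60
LT 30: heading 60 -> 90
FD 14: (1,0) -> (1,14) [heading=90, draw]
BK 7: (1,14) -> (1,7) [heading=90, draw]
PD: pen down
RT 60: heading 90 -> 30
PU: pen up
FD 5: (1,7) -> (5.33,9.5) [heading=30, move]
FD 19: (5.33,9.5) -> (21.785,19) [heading=30, move]
RT 30: heading 30 -> 0
Final: pos=(21.785,19), heading=0, 3 segment(s) drawn

Answer: 21.785 19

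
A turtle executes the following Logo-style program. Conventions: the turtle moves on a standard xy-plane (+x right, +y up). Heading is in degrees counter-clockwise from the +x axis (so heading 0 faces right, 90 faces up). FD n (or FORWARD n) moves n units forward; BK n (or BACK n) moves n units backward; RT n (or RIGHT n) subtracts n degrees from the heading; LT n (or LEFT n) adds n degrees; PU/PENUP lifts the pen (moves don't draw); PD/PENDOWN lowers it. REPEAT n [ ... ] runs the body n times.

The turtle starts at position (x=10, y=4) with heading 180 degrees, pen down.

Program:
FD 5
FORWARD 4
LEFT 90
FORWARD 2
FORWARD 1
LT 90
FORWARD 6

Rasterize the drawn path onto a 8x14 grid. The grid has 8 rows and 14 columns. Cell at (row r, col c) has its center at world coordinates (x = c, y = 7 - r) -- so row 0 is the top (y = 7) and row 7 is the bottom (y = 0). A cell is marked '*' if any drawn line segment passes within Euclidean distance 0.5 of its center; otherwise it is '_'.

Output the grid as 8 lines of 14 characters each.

Answer: ______________
______________
______________
_**********___
_*____________
_*____________
_*******______
______________

Derivation:
Segment 0: (10,4) -> (5,4)
Segment 1: (5,4) -> (1,4)
Segment 2: (1,4) -> (1,2)
Segment 3: (1,2) -> (1,1)
Segment 4: (1,1) -> (7,1)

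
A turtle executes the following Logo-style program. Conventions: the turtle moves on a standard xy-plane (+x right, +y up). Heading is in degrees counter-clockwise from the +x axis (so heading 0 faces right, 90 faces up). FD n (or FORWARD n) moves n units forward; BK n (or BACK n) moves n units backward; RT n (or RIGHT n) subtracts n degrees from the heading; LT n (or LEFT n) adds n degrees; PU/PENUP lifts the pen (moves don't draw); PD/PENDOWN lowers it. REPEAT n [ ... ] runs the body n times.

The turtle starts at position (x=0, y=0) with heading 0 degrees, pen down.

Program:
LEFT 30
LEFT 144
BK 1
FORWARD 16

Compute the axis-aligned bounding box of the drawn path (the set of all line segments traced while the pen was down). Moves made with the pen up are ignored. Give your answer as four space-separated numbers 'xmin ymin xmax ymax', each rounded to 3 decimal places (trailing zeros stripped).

Executing turtle program step by step:
Start: pos=(0,0), heading=0, pen down
LT 30: heading 0 -> 30
LT 144: heading 30 -> 174
BK 1: (0,0) -> (0.995,-0.105) [heading=174, draw]
FD 16: (0.995,-0.105) -> (-14.918,1.568) [heading=174, draw]
Final: pos=(-14.918,1.568), heading=174, 2 segment(s) drawn

Segment endpoints: x in {-14.918, 0, 0.995}, y in {-0.105, 0, 1.568}
xmin=-14.918, ymin=-0.105, xmax=0.995, ymax=1.568

Answer: -14.918 -0.105 0.995 1.568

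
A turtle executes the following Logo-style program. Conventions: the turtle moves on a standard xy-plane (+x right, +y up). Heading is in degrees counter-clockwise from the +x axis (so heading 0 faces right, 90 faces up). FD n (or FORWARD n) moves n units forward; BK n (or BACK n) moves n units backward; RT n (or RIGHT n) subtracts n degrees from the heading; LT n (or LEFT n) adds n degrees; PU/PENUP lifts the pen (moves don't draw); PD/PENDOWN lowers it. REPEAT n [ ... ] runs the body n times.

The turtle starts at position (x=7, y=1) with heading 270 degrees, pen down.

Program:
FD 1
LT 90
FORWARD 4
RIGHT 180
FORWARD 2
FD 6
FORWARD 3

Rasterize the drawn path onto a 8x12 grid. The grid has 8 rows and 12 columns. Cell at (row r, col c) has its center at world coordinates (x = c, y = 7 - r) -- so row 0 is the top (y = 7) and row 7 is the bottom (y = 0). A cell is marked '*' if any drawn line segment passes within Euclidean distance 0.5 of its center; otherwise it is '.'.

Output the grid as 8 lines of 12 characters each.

Answer: ............
............
............
............
............
............
.......*....
************

Derivation:
Segment 0: (7,1) -> (7,0)
Segment 1: (7,0) -> (11,-0)
Segment 2: (11,-0) -> (9,-0)
Segment 3: (9,-0) -> (3,0)
Segment 4: (3,0) -> (0,0)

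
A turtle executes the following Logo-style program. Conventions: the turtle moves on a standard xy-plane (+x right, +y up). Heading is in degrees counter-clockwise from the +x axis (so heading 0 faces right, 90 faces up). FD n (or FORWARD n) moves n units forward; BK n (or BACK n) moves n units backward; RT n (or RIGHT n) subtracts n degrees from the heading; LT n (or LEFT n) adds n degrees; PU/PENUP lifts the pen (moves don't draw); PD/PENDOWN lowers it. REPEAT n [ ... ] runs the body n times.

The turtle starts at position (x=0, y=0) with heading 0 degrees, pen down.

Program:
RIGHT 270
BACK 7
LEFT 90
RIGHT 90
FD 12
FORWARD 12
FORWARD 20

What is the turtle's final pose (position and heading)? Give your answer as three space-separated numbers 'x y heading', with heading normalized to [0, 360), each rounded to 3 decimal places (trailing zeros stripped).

Answer: 0 37 90

Derivation:
Executing turtle program step by step:
Start: pos=(0,0), heading=0, pen down
RT 270: heading 0 -> 90
BK 7: (0,0) -> (0,-7) [heading=90, draw]
LT 90: heading 90 -> 180
RT 90: heading 180 -> 90
FD 12: (0,-7) -> (0,5) [heading=90, draw]
FD 12: (0,5) -> (0,17) [heading=90, draw]
FD 20: (0,17) -> (0,37) [heading=90, draw]
Final: pos=(0,37), heading=90, 4 segment(s) drawn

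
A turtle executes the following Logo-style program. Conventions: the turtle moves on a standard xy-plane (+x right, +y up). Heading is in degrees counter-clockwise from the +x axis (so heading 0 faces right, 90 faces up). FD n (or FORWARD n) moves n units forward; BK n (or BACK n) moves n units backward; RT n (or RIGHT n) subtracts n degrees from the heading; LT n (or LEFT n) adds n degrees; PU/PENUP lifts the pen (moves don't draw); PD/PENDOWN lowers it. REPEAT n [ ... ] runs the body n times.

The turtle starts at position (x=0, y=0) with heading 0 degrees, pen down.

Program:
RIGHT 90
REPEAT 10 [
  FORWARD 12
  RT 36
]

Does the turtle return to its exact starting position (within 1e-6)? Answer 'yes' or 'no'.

Executing turtle program step by step:
Start: pos=(0,0), heading=0, pen down
RT 90: heading 0 -> 270
REPEAT 10 [
  -- iteration 1/10 --
  FD 12: (0,0) -> (0,-12) [heading=270, draw]
  RT 36: heading 270 -> 234
  -- iteration 2/10 --
  FD 12: (0,-12) -> (-7.053,-21.708) [heading=234, draw]
  RT 36: heading 234 -> 198
  -- iteration 3/10 --
  FD 12: (-7.053,-21.708) -> (-18.466,-25.416) [heading=198, draw]
  RT 36: heading 198 -> 162
  -- iteration 4/10 --
  FD 12: (-18.466,-25.416) -> (-29.879,-21.708) [heading=162, draw]
  RT 36: heading 162 -> 126
  -- iteration 5/10 --
  FD 12: (-29.879,-21.708) -> (-36.932,-12) [heading=126, draw]
  RT 36: heading 126 -> 90
  -- iteration 6/10 --
  FD 12: (-36.932,-12) -> (-36.932,0) [heading=90, draw]
  RT 36: heading 90 -> 54
  -- iteration 7/10 --
  FD 12: (-36.932,0) -> (-29.879,9.708) [heading=54, draw]
  RT 36: heading 54 -> 18
  -- iteration 8/10 --
  FD 12: (-29.879,9.708) -> (-18.466,13.416) [heading=18, draw]
  RT 36: heading 18 -> 342
  -- iteration 9/10 --
  FD 12: (-18.466,13.416) -> (-7.053,9.708) [heading=342, draw]
  RT 36: heading 342 -> 306
  -- iteration 10/10 --
  FD 12: (-7.053,9.708) -> (0,0) [heading=306, draw]
  RT 36: heading 306 -> 270
]
Final: pos=(0,0), heading=270, 10 segment(s) drawn

Start position: (0, 0)
Final position: (0, 0)
Distance = 0; < 1e-6 -> CLOSED

Answer: yes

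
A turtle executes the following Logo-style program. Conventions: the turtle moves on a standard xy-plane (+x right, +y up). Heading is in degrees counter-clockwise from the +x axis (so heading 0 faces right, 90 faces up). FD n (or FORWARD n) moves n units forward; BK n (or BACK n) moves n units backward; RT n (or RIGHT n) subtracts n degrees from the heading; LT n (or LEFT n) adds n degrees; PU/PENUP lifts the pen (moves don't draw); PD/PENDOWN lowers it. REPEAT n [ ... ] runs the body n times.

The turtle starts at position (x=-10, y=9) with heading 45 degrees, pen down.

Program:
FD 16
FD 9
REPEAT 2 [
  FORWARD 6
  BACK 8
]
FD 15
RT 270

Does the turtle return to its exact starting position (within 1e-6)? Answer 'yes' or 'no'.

Answer: no

Derivation:
Executing turtle program step by step:
Start: pos=(-10,9), heading=45, pen down
FD 16: (-10,9) -> (1.314,20.314) [heading=45, draw]
FD 9: (1.314,20.314) -> (7.678,26.678) [heading=45, draw]
REPEAT 2 [
  -- iteration 1/2 --
  FD 6: (7.678,26.678) -> (11.92,30.92) [heading=45, draw]
  BK 8: (11.92,30.92) -> (6.263,25.263) [heading=45, draw]
  -- iteration 2/2 --
  FD 6: (6.263,25.263) -> (10.506,29.506) [heading=45, draw]
  BK 8: (10.506,29.506) -> (4.849,23.849) [heading=45, draw]
]
FD 15: (4.849,23.849) -> (15.456,34.456) [heading=45, draw]
RT 270: heading 45 -> 135
Final: pos=(15.456,34.456), heading=135, 7 segment(s) drawn

Start position: (-10, 9)
Final position: (15.456, 34.456)
Distance = 36; >= 1e-6 -> NOT closed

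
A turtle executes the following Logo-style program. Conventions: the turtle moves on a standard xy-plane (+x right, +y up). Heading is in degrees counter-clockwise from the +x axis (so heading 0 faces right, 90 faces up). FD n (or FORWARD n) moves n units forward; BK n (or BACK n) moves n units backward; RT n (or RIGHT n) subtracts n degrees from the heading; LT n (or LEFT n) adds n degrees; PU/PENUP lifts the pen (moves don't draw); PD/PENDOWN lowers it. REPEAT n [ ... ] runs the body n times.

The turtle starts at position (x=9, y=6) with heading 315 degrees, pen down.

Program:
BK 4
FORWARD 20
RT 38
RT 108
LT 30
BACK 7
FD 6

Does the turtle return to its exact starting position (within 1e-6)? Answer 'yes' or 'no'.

Executing turtle program step by step:
Start: pos=(9,6), heading=315, pen down
BK 4: (9,6) -> (6.172,8.828) [heading=315, draw]
FD 20: (6.172,8.828) -> (20.314,-5.314) [heading=315, draw]
RT 38: heading 315 -> 277
RT 108: heading 277 -> 169
LT 30: heading 169 -> 199
BK 7: (20.314,-5.314) -> (26.932,-3.035) [heading=199, draw]
FD 6: (26.932,-3.035) -> (21.259,-4.988) [heading=199, draw]
Final: pos=(21.259,-4.988), heading=199, 4 segment(s) drawn

Start position: (9, 6)
Final position: (21.259, -4.988)
Distance = 16.463; >= 1e-6 -> NOT closed

Answer: no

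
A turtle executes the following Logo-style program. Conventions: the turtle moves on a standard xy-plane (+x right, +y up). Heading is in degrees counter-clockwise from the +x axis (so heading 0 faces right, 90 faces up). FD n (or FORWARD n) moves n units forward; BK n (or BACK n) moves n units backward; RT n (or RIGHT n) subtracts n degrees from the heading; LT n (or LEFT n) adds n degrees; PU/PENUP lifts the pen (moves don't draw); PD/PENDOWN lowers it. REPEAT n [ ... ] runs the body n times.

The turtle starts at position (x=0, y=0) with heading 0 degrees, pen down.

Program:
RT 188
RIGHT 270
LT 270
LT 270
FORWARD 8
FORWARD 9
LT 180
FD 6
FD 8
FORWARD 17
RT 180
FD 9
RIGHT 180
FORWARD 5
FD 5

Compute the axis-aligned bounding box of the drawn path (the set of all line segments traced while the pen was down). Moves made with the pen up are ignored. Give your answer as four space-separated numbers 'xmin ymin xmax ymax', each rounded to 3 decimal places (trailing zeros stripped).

Executing turtle program step by step:
Start: pos=(0,0), heading=0, pen down
RT 188: heading 0 -> 172
RT 270: heading 172 -> 262
LT 270: heading 262 -> 172
LT 270: heading 172 -> 82
FD 8: (0,0) -> (1.113,7.922) [heading=82, draw]
FD 9: (1.113,7.922) -> (2.366,16.835) [heading=82, draw]
LT 180: heading 82 -> 262
FD 6: (2.366,16.835) -> (1.531,10.893) [heading=262, draw]
FD 8: (1.531,10.893) -> (0.418,2.971) [heading=262, draw]
FD 17: (0.418,2.971) -> (-1.948,-13.864) [heading=262, draw]
RT 180: heading 262 -> 82
FD 9: (-1.948,-13.864) -> (-0.696,-4.951) [heading=82, draw]
RT 180: heading 82 -> 262
FD 5: (-0.696,-4.951) -> (-1.392,-9.903) [heading=262, draw]
FD 5: (-1.392,-9.903) -> (-2.088,-14.854) [heading=262, draw]
Final: pos=(-2.088,-14.854), heading=262, 8 segment(s) drawn

Segment endpoints: x in {-2.088, -1.948, -1.392, -0.696, 0, 0.418, 1.113, 1.531, 2.366}, y in {-14.854, -13.864, -9.903, -4.951, 0, 2.971, 7.922, 10.893, 16.835}
xmin=-2.088, ymin=-14.854, xmax=2.366, ymax=16.835

Answer: -2.088 -14.854 2.366 16.835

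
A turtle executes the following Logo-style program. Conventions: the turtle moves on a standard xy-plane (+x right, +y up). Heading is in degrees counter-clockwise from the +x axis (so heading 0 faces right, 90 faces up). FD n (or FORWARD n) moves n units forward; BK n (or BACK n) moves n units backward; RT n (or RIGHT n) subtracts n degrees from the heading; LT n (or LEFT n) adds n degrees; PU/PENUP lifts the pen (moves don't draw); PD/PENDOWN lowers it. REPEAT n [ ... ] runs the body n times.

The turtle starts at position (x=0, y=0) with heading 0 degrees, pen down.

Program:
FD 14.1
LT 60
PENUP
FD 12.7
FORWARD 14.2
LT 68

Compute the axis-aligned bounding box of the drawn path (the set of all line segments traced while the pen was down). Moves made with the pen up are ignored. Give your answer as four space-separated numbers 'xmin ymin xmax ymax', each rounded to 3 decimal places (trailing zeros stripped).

Answer: 0 0 14.1 0

Derivation:
Executing turtle program step by step:
Start: pos=(0,0), heading=0, pen down
FD 14.1: (0,0) -> (14.1,0) [heading=0, draw]
LT 60: heading 0 -> 60
PU: pen up
FD 12.7: (14.1,0) -> (20.45,10.999) [heading=60, move]
FD 14.2: (20.45,10.999) -> (27.55,23.296) [heading=60, move]
LT 68: heading 60 -> 128
Final: pos=(27.55,23.296), heading=128, 1 segment(s) drawn

Segment endpoints: x in {0, 14.1}, y in {0}
xmin=0, ymin=0, xmax=14.1, ymax=0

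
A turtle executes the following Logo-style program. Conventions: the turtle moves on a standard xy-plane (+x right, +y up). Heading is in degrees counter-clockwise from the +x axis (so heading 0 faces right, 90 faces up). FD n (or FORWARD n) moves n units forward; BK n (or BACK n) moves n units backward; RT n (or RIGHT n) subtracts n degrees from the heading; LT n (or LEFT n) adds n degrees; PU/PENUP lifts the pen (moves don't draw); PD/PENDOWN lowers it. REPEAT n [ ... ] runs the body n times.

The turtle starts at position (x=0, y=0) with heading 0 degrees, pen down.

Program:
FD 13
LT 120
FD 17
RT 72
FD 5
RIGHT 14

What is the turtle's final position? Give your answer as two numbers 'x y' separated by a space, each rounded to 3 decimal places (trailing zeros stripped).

Answer: 7.846 18.438

Derivation:
Executing turtle program step by step:
Start: pos=(0,0), heading=0, pen down
FD 13: (0,0) -> (13,0) [heading=0, draw]
LT 120: heading 0 -> 120
FD 17: (13,0) -> (4.5,14.722) [heading=120, draw]
RT 72: heading 120 -> 48
FD 5: (4.5,14.722) -> (7.846,18.438) [heading=48, draw]
RT 14: heading 48 -> 34
Final: pos=(7.846,18.438), heading=34, 3 segment(s) drawn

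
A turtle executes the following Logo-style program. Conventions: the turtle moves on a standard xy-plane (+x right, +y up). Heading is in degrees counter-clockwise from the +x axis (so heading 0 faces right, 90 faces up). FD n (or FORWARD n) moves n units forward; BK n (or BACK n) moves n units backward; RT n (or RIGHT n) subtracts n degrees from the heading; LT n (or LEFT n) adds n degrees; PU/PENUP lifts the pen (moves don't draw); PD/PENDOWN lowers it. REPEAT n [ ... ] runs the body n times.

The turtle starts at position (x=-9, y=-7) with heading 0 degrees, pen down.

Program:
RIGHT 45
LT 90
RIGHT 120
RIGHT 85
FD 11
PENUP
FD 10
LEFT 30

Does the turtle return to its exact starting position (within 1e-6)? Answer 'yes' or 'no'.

Executing turtle program step by step:
Start: pos=(-9,-7), heading=0, pen down
RT 45: heading 0 -> 315
LT 90: heading 315 -> 45
RT 120: heading 45 -> 285
RT 85: heading 285 -> 200
FD 11: (-9,-7) -> (-19.337,-10.762) [heading=200, draw]
PU: pen up
FD 10: (-19.337,-10.762) -> (-28.734,-14.182) [heading=200, move]
LT 30: heading 200 -> 230
Final: pos=(-28.734,-14.182), heading=230, 1 segment(s) drawn

Start position: (-9, -7)
Final position: (-28.734, -14.182)
Distance = 21; >= 1e-6 -> NOT closed

Answer: no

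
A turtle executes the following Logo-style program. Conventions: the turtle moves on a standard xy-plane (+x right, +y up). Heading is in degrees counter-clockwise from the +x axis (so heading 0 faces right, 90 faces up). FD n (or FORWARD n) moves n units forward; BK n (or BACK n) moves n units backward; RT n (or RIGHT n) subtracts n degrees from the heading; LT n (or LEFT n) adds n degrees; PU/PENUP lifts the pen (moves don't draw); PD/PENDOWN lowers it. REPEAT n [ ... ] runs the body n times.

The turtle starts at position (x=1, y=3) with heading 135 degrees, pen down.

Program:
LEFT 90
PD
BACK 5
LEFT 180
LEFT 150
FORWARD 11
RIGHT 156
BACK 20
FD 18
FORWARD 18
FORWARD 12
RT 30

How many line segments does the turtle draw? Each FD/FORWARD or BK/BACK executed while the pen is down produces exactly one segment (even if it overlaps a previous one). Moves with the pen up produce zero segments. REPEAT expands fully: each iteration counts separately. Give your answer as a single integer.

Executing turtle program step by step:
Start: pos=(1,3), heading=135, pen down
LT 90: heading 135 -> 225
PD: pen down
BK 5: (1,3) -> (4.536,6.536) [heading=225, draw]
LT 180: heading 225 -> 45
LT 150: heading 45 -> 195
FD 11: (4.536,6.536) -> (-6.09,3.689) [heading=195, draw]
RT 156: heading 195 -> 39
BK 20: (-6.09,3.689) -> (-21.633,-8.898) [heading=39, draw]
FD 18: (-21.633,-8.898) -> (-7.644,2.43) [heading=39, draw]
FD 18: (-7.644,2.43) -> (6.345,13.758) [heading=39, draw]
FD 12: (6.345,13.758) -> (15.67,21.309) [heading=39, draw]
RT 30: heading 39 -> 9
Final: pos=(15.67,21.309), heading=9, 6 segment(s) drawn
Segments drawn: 6

Answer: 6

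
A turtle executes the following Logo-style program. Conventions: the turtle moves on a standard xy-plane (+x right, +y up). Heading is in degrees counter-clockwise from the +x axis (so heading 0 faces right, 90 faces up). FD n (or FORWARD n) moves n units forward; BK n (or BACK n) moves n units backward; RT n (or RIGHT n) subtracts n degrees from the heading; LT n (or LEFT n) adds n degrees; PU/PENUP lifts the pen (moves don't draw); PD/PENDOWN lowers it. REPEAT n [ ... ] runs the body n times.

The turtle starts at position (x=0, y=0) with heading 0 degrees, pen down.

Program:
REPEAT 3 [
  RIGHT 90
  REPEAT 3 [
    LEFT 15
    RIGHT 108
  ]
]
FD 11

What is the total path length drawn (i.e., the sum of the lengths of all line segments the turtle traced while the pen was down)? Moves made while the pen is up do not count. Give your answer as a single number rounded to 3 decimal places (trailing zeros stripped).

Executing turtle program step by step:
Start: pos=(0,0), heading=0, pen down
REPEAT 3 [
  -- iteration 1/3 --
  RT 90: heading 0 -> 270
  REPEAT 3 [
    -- iteration 1/3 --
    LT 15: heading 270 -> 285
    RT 108: heading 285 -> 177
    -- iteration 2/3 --
    LT 15: heading 177 -> 192
    RT 108: heading 192 -> 84
    -- iteration 3/3 --
    LT 15: heading 84 -> 99
    RT 108: heading 99 -> 351
  ]
  -- iteration 2/3 --
  RT 90: heading 351 -> 261
  REPEAT 3 [
    -- iteration 1/3 --
    LT 15: heading 261 -> 276
    RT 108: heading 276 -> 168
    -- iteration 2/3 --
    LT 15: heading 168 -> 183
    RT 108: heading 183 -> 75
    -- iteration 3/3 --
    LT 15: heading 75 -> 90
    RT 108: heading 90 -> 342
  ]
  -- iteration 3/3 --
  RT 90: heading 342 -> 252
  REPEAT 3 [
    -- iteration 1/3 --
    LT 15: heading 252 -> 267
    RT 108: heading 267 -> 159
    -- iteration 2/3 --
    LT 15: heading 159 -> 174
    RT 108: heading 174 -> 66
    -- iteration 3/3 --
    LT 15: heading 66 -> 81
    RT 108: heading 81 -> 333
  ]
]
FD 11: (0,0) -> (9.801,-4.994) [heading=333, draw]
Final: pos=(9.801,-4.994), heading=333, 1 segment(s) drawn

Segment lengths:
  seg 1: (0,0) -> (9.801,-4.994), length = 11
Total = 11

Answer: 11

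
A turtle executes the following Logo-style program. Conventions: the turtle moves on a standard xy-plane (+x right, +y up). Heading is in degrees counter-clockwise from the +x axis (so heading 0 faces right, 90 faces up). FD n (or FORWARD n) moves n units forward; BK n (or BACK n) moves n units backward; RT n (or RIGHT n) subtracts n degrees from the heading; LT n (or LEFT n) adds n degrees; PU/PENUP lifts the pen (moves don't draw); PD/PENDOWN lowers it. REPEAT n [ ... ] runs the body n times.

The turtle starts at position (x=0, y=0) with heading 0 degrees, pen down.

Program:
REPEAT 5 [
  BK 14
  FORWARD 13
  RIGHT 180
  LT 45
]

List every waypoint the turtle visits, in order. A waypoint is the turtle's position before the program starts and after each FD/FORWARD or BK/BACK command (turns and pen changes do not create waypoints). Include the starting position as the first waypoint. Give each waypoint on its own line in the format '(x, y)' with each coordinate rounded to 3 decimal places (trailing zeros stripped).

Answer: (0, 0)
(-14, 0)
(-1, 0)
(8.899, 9.899)
(-0.293, 0.707)
(-0.293, -13.293)
(-0.293, -0.293)
(-10.192, 9.607)
(-1, 0.414)
(13, 0.414)
(0, 0.414)

Derivation:
Executing turtle program step by step:
Start: pos=(0,0), heading=0, pen down
REPEAT 5 [
  -- iteration 1/5 --
  BK 14: (0,0) -> (-14,0) [heading=0, draw]
  FD 13: (-14,0) -> (-1,0) [heading=0, draw]
  RT 180: heading 0 -> 180
  LT 45: heading 180 -> 225
  -- iteration 2/5 --
  BK 14: (-1,0) -> (8.899,9.899) [heading=225, draw]
  FD 13: (8.899,9.899) -> (-0.293,0.707) [heading=225, draw]
  RT 180: heading 225 -> 45
  LT 45: heading 45 -> 90
  -- iteration 3/5 --
  BK 14: (-0.293,0.707) -> (-0.293,-13.293) [heading=90, draw]
  FD 13: (-0.293,-13.293) -> (-0.293,-0.293) [heading=90, draw]
  RT 180: heading 90 -> 270
  LT 45: heading 270 -> 315
  -- iteration 4/5 --
  BK 14: (-0.293,-0.293) -> (-10.192,9.607) [heading=315, draw]
  FD 13: (-10.192,9.607) -> (-1,0.414) [heading=315, draw]
  RT 180: heading 315 -> 135
  LT 45: heading 135 -> 180
  -- iteration 5/5 --
  BK 14: (-1,0.414) -> (13,0.414) [heading=180, draw]
  FD 13: (13,0.414) -> (0,0.414) [heading=180, draw]
  RT 180: heading 180 -> 0
  LT 45: heading 0 -> 45
]
Final: pos=(0,0.414), heading=45, 10 segment(s) drawn
Waypoints (11 total):
(0, 0)
(-14, 0)
(-1, 0)
(8.899, 9.899)
(-0.293, 0.707)
(-0.293, -13.293)
(-0.293, -0.293)
(-10.192, 9.607)
(-1, 0.414)
(13, 0.414)
(0, 0.414)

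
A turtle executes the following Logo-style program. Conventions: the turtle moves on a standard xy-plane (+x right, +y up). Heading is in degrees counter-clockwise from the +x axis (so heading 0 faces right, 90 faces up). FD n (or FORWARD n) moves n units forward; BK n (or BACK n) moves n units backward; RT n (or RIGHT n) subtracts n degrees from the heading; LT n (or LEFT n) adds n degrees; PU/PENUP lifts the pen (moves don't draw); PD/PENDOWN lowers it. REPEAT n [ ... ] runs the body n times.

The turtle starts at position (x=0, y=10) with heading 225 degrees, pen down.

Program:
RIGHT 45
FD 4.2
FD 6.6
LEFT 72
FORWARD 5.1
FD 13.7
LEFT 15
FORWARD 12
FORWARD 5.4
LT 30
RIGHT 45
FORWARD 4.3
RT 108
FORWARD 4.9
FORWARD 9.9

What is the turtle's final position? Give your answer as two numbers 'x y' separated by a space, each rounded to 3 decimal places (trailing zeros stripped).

Answer: -30.822 -20.646

Derivation:
Executing turtle program step by step:
Start: pos=(0,10), heading=225, pen down
RT 45: heading 225 -> 180
FD 4.2: (0,10) -> (-4.2,10) [heading=180, draw]
FD 6.6: (-4.2,10) -> (-10.8,10) [heading=180, draw]
LT 72: heading 180 -> 252
FD 5.1: (-10.8,10) -> (-12.376,5.15) [heading=252, draw]
FD 13.7: (-12.376,5.15) -> (-16.61,-7.88) [heading=252, draw]
LT 15: heading 252 -> 267
FD 12: (-16.61,-7.88) -> (-17.238,-19.863) [heading=267, draw]
FD 5.4: (-17.238,-19.863) -> (-17.52,-25.256) [heading=267, draw]
LT 30: heading 267 -> 297
RT 45: heading 297 -> 252
FD 4.3: (-17.52,-25.256) -> (-18.849,-29.346) [heading=252, draw]
RT 108: heading 252 -> 144
FD 4.9: (-18.849,-29.346) -> (-22.813,-26.465) [heading=144, draw]
FD 9.9: (-22.813,-26.465) -> (-30.822,-20.646) [heading=144, draw]
Final: pos=(-30.822,-20.646), heading=144, 9 segment(s) drawn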